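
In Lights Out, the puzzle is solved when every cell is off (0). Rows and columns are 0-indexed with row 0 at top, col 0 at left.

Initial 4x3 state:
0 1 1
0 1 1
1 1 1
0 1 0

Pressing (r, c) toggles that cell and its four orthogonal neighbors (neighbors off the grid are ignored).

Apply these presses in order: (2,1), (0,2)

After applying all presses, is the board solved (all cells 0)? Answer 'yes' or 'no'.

After press 1 at (2,1):
0 1 1
0 0 1
0 0 0
0 0 0

After press 2 at (0,2):
0 0 0
0 0 0
0 0 0
0 0 0

Lights still on: 0

Answer: yes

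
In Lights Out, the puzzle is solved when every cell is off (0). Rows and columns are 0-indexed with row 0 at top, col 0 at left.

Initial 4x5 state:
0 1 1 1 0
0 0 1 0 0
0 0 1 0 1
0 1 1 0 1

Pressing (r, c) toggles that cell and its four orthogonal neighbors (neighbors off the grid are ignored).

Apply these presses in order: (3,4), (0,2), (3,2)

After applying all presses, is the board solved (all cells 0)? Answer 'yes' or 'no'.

Answer: yes

Derivation:
After press 1 at (3,4):
0 1 1 1 0
0 0 1 0 0
0 0 1 0 0
0 1 1 1 0

After press 2 at (0,2):
0 0 0 0 0
0 0 0 0 0
0 0 1 0 0
0 1 1 1 0

After press 3 at (3,2):
0 0 0 0 0
0 0 0 0 0
0 0 0 0 0
0 0 0 0 0

Lights still on: 0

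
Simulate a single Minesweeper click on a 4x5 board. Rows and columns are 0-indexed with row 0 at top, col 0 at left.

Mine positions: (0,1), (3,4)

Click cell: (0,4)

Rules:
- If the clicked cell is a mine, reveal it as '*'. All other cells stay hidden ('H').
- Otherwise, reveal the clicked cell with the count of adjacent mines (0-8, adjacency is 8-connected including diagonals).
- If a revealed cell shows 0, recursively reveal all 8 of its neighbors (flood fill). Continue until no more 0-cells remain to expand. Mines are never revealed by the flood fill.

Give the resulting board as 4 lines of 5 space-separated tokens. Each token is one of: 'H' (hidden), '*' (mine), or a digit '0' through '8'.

H H 1 0 0
1 1 1 0 0
0 0 0 1 1
0 0 0 1 H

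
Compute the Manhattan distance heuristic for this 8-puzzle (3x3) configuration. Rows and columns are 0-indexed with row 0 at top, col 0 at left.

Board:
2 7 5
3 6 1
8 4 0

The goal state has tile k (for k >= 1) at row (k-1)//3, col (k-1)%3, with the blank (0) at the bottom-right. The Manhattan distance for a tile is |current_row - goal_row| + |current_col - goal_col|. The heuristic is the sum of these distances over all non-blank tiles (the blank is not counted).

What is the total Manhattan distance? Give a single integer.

Answer: 16

Derivation:
Tile 2: (0,0)->(0,1) = 1
Tile 7: (0,1)->(2,0) = 3
Tile 5: (0,2)->(1,1) = 2
Tile 3: (1,0)->(0,2) = 3
Tile 6: (1,1)->(1,2) = 1
Tile 1: (1,2)->(0,0) = 3
Tile 8: (2,0)->(2,1) = 1
Tile 4: (2,1)->(1,0) = 2
Sum: 1 + 3 + 2 + 3 + 1 + 3 + 1 + 2 = 16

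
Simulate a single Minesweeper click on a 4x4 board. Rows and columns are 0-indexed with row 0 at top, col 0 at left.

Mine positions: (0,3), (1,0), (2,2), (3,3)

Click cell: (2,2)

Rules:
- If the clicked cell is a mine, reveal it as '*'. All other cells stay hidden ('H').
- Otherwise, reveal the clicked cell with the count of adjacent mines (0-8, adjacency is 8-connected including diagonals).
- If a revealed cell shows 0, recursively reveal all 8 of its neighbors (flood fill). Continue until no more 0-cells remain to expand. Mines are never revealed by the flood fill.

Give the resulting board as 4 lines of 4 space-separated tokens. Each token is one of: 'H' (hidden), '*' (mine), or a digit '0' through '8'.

H H H H
H H H H
H H * H
H H H H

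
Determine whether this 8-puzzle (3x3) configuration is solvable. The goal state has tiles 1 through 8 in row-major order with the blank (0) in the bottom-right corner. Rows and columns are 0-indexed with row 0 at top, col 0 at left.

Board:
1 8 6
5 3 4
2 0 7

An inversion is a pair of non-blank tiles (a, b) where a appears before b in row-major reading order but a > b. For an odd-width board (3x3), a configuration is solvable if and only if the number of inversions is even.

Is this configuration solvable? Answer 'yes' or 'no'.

Inversions (pairs i<j in row-major order where tile[i] > tile[j] > 0): 15
15 is odd, so the puzzle is not solvable.

Answer: no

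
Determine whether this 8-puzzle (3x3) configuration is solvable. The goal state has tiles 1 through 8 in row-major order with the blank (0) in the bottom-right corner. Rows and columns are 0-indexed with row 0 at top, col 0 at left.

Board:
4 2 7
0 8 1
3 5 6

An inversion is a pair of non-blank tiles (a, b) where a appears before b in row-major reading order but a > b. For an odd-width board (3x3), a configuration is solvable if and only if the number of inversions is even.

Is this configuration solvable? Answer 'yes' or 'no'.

Inversions (pairs i<j in row-major order where tile[i] > tile[j] > 0): 12
12 is even, so the puzzle is solvable.

Answer: yes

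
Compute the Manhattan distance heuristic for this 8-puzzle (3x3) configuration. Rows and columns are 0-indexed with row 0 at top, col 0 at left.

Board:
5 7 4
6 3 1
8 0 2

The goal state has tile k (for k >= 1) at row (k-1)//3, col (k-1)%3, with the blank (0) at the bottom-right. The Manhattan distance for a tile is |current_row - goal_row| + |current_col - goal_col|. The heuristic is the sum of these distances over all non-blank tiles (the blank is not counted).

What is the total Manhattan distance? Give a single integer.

Tile 5: at (0,0), goal (1,1), distance |0-1|+|0-1| = 2
Tile 7: at (0,1), goal (2,0), distance |0-2|+|1-0| = 3
Tile 4: at (0,2), goal (1,0), distance |0-1|+|2-0| = 3
Tile 6: at (1,0), goal (1,2), distance |1-1|+|0-2| = 2
Tile 3: at (1,1), goal (0,2), distance |1-0|+|1-2| = 2
Tile 1: at (1,2), goal (0,0), distance |1-0|+|2-0| = 3
Tile 8: at (2,0), goal (2,1), distance |2-2|+|0-1| = 1
Tile 2: at (2,2), goal (0,1), distance |2-0|+|2-1| = 3
Sum: 2 + 3 + 3 + 2 + 2 + 3 + 1 + 3 = 19

Answer: 19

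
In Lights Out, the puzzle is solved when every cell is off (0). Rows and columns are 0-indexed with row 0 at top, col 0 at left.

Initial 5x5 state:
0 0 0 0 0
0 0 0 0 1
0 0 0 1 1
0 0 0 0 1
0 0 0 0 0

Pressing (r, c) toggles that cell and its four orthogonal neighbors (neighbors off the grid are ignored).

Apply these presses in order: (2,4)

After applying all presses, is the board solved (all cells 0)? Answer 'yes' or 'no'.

Answer: yes

Derivation:
After press 1 at (2,4):
0 0 0 0 0
0 0 0 0 0
0 0 0 0 0
0 0 0 0 0
0 0 0 0 0

Lights still on: 0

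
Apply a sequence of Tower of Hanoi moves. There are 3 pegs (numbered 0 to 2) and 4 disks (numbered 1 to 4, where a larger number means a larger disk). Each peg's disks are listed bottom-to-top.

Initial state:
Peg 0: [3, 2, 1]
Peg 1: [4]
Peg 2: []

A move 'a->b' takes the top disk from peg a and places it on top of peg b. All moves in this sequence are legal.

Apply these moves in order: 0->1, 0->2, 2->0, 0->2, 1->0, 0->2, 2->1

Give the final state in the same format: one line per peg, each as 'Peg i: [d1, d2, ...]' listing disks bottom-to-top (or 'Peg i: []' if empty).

Answer: Peg 0: [3]
Peg 1: [4, 1]
Peg 2: [2]

Derivation:
After move 1 (0->1):
Peg 0: [3, 2]
Peg 1: [4, 1]
Peg 2: []

After move 2 (0->2):
Peg 0: [3]
Peg 1: [4, 1]
Peg 2: [2]

After move 3 (2->0):
Peg 0: [3, 2]
Peg 1: [4, 1]
Peg 2: []

After move 4 (0->2):
Peg 0: [3]
Peg 1: [4, 1]
Peg 2: [2]

After move 5 (1->0):
Peg 0: [3, 1]
Peg 1: [4]
Peg 2: [2]

After move 6 (0->2):
Peg 0: [3]
Peg 1: [4]
Peg 2: [2, 1]

After move 7 (2->1):
Peg 0: [3]
Peg 1: [4, 1]
Peg 2: [2]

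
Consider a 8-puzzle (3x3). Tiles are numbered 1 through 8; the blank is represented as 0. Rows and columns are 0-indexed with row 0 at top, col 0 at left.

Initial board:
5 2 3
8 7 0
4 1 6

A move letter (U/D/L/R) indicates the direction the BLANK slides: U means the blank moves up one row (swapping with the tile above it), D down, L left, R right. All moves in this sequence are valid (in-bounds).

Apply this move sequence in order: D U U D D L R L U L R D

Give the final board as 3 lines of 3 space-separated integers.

Answer: 5 2 3
8 7 6
4 0 1

Derivation:
After move 1 (D):
5 2 3
8 7 6
4 1 0

After move 2 (U):
5 2 3
8 7 0
4 1 6

After move 3 (U):
5 2 0
8 7 3
4 1 6

After move 4 (D):
5 2 3
8 7 0
4 1 6

After move 5 (D):
5 2 3
8 7 6
4 1 0

After move 6 (L):
5 2 3
8 7 6
4 0 1

After move 7 (R):
5 2 3
8 7 6
4 1 0

After move 8 (L):
5 2 3
8 7 6
4 0 1

After move 9 (U):
5 2 3
8 0 6
4 7 1

After move 10 (L):
5 2 3
0 8 6
4 7 1

After move 11 (R):
5 2 3
8 0 6
4 7 1

After move 12 (D):
5 2 3
8 7 6
4 0 1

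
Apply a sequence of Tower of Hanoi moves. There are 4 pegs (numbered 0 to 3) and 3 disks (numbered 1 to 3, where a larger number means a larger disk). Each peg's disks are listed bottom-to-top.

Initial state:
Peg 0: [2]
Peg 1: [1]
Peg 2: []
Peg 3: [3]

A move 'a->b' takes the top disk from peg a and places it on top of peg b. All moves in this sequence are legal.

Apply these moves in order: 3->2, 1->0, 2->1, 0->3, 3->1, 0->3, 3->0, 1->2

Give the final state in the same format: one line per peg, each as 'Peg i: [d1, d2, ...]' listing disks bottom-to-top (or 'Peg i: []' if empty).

After move 1 (3->2):
Peg 0: [2]
Peg 1: [1]
Peg 2: [3]
Peg 3: []

After move 2 (1->0):
Peg 0: [2, 1]
Peg 1: []
Peg 2: [3]
Peg 3: []

After move 3 (2->1):
Peg 0: [2, 1]
Peg 1: [3]
Peg 2: []
Peg 3: []

After move 4 (0->3):
Peg 0: [2]
Peg 1: [3]
Peg 2: []
Peg 3: [1]

After move 5 (3->1):
Peg 0: [2]
Peg 1: [3, 1]
Peg 2: []
Peg 3: []

After move 6 (0->3):
Peg 0: []
Peg 1: [3, 1]
Peg 2: []
Peg 3: [2]

After move 7 (3->0):
Peg 0: [2]
Peg 1: [3, 1]
Peg 2: []
Peg 3: []

After move 8 (1->2):
Peg 0: [2]
Peg 1: [3]
Peg 2: [1]
Peg 3: []

Answer: Peg 0: [2]
Peg 1: [3]
Peg 2: [1]
Peg 3: []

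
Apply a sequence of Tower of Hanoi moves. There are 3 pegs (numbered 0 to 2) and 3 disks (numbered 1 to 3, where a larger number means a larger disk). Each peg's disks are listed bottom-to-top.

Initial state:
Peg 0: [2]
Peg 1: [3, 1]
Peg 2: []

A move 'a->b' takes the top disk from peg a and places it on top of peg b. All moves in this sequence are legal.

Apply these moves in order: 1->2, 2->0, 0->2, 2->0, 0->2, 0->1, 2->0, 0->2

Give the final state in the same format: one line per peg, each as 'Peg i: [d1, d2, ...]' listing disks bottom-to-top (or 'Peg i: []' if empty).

Answer: Peg 0: []
Peg 1: [3, 2]
Peg 2: [1]

Derivation:
After move 1 (1->2):
Peg 0: [2]
Peg 1: [3]
Peg 2: [1]

After move 2 (2->0):
Peg 0: [2, 1]
Peg 1: [3]
Peg 2: []

After move 3 (0->2):
Peg 0: [2]
Peg 1: [3]
Peg 2: [1]

After move 4 (2->0):
Peg 0: [2, 1]
Peg 1: [3]
Peg 2: []

After move 5 (0->2):
Peg 0: [2]
Peg 1: [3]
Peg 2: [1]

After move 6 (0->1):
Peg 0: []
Peg 1: [3, 2]
Peg 2: [1]

After move 7 (2->0):
Peg 0: [1]
Peg 1: [3, 2]
Peg 2: []

After move 8 (0->2):
Peg 0: []
Peg 1: [3, 2]
Peg 2: [1]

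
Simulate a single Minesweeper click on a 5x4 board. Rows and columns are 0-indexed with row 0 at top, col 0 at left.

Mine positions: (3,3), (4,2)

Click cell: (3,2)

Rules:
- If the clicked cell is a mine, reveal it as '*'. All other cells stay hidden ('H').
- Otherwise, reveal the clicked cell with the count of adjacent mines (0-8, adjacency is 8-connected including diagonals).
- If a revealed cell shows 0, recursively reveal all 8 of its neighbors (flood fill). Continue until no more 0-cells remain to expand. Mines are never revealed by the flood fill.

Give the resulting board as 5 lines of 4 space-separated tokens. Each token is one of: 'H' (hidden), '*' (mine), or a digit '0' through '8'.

H H H H
H H H H
H H H H
H H 2 H
H H H H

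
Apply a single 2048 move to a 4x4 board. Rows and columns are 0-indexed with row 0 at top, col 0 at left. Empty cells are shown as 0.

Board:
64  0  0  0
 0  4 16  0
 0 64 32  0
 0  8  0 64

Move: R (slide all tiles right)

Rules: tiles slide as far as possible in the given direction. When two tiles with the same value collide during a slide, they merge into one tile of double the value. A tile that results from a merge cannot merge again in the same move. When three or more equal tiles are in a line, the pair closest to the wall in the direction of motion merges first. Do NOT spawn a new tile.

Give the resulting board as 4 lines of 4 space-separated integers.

Slide right:
row 0: [64, 0, 0, 0] -> [0, 0, 0, 64]
row 1: [0, 4, 16, 0] -> [0, 0, 4, 16]
row 2: [0, 64, 32, 0] -> [0, 0, 64, 32]
row 3: [0, 8, 0, 64] -> [0, 0, 8, 64]

Answer:  0  0  0 64
 0  0  4 16
 0  0 64 32
 0  0  8 64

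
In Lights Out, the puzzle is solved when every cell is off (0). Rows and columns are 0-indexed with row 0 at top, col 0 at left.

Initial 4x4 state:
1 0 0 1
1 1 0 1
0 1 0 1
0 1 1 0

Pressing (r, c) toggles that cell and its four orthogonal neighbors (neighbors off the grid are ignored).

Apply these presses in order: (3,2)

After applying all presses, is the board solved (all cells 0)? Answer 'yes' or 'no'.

Answer: no

Derivation:
After press 1 at (3,2):
1 0 0 1
1 1 0 1
0 1 1 1
0 0 0 1

Lights still on: 9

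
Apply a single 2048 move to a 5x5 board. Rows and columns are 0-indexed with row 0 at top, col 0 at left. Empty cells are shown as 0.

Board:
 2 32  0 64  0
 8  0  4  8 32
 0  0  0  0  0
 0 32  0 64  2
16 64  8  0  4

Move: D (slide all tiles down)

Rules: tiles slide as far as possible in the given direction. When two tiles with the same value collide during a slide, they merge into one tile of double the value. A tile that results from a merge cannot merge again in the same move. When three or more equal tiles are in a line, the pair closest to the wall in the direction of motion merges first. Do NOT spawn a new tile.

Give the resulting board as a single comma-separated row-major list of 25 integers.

Answer: 0, 0, 0, 0, 0, 0, 0, 0, 0, 0, 2, 0, 0, 64, 32, 8, 64, 4, 8, 2, 16, 64, 8, 64, 4

Derivation:
Slide down:
col 0: [2, 8, 0, 0, 16] -> [0, 0, 2, 8, 16]
col 1: [32, 0, 0, 32, 64] -> [0, 0, 0, 64, 64]
col 2: [0, 4, 0, 0, 8] -> [0, 0, 0, 4, 8]
col 3: [64, 8, 0, 64, 0] -> [0, 0, 64, 8, 64]
col 4: [0, 32, 0, 2, 4] -> [0, 0, 32, 2, 4]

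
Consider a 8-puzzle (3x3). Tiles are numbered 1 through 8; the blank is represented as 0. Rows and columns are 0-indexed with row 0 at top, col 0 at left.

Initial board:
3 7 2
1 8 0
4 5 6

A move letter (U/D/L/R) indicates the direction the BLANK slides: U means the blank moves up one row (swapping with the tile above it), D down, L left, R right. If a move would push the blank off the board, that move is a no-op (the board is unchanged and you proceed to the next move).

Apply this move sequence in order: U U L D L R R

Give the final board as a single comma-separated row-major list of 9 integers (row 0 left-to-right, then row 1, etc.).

After move 1 (U):
3 7 0
1 8 2
4 5 6

After move 2 (U):
3 7 0
1 8 2
4 5 6

After move 3 (L):
3 0 7
1 8 2
4 5 6

After move 4 (D):
3 8 7
1 0 2
4 5 6

After move 5 (L):
3 8 7
0 1 2
4 5 6

After move 6 (R):
3 8 7
1 0 2
4 5 6

After move 7 (R):
3 8 7
1 2 0
4 5 6

Answer: 3, 8, 7, 1, 2, 0, 4, 5, 6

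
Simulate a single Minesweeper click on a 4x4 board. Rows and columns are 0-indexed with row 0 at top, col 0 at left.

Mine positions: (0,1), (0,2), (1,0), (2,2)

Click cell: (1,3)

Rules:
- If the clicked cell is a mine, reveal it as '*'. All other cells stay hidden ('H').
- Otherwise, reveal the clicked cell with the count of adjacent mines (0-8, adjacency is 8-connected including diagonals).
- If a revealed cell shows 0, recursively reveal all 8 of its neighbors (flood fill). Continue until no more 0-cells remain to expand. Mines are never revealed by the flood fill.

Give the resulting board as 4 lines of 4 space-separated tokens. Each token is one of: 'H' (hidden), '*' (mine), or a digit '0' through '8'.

H H H H
H H H 2
H H H H
H H H H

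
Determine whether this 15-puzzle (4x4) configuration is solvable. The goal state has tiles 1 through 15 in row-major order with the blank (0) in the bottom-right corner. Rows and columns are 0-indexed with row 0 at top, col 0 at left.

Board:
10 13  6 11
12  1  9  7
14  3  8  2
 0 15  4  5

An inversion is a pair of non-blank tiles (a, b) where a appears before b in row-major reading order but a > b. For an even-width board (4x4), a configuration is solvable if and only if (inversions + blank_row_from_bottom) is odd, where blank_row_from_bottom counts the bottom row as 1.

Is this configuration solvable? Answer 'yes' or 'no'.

Inversions: 62
Blank is in row 3 (0-indexed from top), which is row 1 counting from the bottom (bottom = 1).
62 + 1 = 63, which is odd, so the puzzle is solvable.

Answer: yes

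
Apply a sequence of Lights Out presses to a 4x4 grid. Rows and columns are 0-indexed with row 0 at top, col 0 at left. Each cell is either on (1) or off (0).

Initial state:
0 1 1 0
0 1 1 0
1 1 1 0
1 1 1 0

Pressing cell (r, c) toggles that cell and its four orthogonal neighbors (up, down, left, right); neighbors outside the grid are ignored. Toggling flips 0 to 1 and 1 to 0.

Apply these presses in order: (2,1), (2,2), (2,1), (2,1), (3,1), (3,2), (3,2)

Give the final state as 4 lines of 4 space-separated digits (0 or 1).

Answer: 0 1 1 0
0 0 0 0
0 0 1 1
0 1 1 0

Derivation:
After press 1 at (2,1):
0 1 1 0
0 0 1 0
0 0 0 0
1 0 1 0

After press 2 at (2,2):
0 1 1 0
0 0 0 0
0 1 1 1
1 0 0 0

After press 3 at (2,1):
0 1 1 0
0 1 0 0
1 0 0 1
1 1 0 0

After press 4 at (2,1):
0 1 1 0
0 0 0 0
0 1 1 1
1 0 0 0

After press 5 at (3,1):
0 1 1 0
0 0 0 0
0 0 1 1
0 1 1 0

After press 6 at (3,2):
0 1 1 0
0 0 0 0
0 0 0 1
0 0 0 1

After press 7 at (3,2):
0 1 1 0
0 0 0 0
0 0 1 1
0 1 1 0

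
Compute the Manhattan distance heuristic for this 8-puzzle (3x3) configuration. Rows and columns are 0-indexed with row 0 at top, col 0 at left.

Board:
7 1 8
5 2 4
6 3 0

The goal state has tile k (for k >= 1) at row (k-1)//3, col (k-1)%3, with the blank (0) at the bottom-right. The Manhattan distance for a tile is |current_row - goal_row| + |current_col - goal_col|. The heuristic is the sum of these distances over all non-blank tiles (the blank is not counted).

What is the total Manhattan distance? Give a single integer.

Answer: 16

Derivation:
Tile 7: (0,0)->(2,0) = 2
Tile 1: (0,1)->(0,0) = 1
Tile 8: (0,2)->(2,1) = 3
Tile 5: (1,0)->(1,1) = 1
Tile 2: (1,1)->(0,1) = 1
Tile 4: (1,2)->(1,0) = 2
Tile 6: (2,0)->(1,2) = 3
Tile 3: (2,1)->(0,2) = 3
Sum: 2 + 1 + 3 + 1 + 1 + 2 + 3 + 3 = 16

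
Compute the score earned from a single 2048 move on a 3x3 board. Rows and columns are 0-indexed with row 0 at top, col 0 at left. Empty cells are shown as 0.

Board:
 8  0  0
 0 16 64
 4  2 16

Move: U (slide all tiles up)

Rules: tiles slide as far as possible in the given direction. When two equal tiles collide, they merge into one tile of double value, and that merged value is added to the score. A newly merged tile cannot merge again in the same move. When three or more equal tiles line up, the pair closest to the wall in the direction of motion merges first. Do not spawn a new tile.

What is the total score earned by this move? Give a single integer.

Answer: 0

Derivation:
Slide up:
col 0: [8, 0, 4] -> [8, 4, 0]  score +0 (running 0)
col 1: [0, 16, 2] -> [16, 2, 0]  score +0 (running 0)
col 2: [0, 64, 16] -> [64, 16, 0]  score +0 (running 0)
Board after move:
 8 16 64
 4  2 16
 0  0  0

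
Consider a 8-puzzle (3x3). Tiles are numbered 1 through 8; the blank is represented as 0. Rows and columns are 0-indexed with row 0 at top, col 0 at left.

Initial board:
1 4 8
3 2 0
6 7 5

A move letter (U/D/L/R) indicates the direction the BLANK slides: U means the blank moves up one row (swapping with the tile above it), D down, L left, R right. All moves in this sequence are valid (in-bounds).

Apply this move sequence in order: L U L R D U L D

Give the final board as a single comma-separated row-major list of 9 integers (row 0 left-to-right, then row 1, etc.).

Answer: 3, 1, 8, 0, 4, 2, 6, 7, 5

Derivation:
After move 1 (L):
1 4 8
3 0 2
6 7 5

After move 2 (U):
1 0 8
3 4 2
6 7 5

After move 3 (L):
0 1 8
3 4 2
6 7 5

After move 4 (R):
1 0 8
3 4 2
6 7 5

After move 5 (D):
1 4 8
3 0 2
6 7 5

After move 6 (U):
1 0 8
3 4 2
6 7 5

After move 7 (L):
0 1 8
3 4 2
6 7 5

After move 8 (D):
3 1 8
0 4 2
6 7 5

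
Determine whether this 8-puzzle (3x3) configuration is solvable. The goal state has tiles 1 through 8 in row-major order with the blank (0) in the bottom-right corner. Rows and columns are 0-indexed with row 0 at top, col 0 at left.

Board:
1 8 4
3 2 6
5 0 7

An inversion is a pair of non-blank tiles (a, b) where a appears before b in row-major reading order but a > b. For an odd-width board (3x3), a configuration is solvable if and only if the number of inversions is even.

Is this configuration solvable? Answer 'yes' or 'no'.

Answer: yes

Derivation:
Inversions (pairs i<j in row-major order where tile[i] > tile[j] > 0): 10
10 is even, so the puzzle is solvable.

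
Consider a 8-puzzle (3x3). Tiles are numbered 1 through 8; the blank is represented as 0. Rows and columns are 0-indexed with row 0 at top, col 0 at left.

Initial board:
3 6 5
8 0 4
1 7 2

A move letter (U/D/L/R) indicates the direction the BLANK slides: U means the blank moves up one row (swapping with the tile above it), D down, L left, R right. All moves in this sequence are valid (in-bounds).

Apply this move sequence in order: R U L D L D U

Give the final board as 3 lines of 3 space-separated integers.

Answer: 3 4 6
0 8 5
1 7 2

Derivation:
After move 1 (R):
3 6 5
8 4 0
1 7 2

After move 2 (U):
3 6 0
8 4 5
1 7 2

After move 3 (L):
3 0 6
8 4 5
1 7 2

After move 4 (D):
3 4 6
8 0 5
1 7 2

After move 5 (L):
3 4 6
0 8 5
1 7 2

After move 6 (D):
3 4 6
1 8 5
0 7 2

After move 7 (U):
3 4 6
0 8 5
1 7 2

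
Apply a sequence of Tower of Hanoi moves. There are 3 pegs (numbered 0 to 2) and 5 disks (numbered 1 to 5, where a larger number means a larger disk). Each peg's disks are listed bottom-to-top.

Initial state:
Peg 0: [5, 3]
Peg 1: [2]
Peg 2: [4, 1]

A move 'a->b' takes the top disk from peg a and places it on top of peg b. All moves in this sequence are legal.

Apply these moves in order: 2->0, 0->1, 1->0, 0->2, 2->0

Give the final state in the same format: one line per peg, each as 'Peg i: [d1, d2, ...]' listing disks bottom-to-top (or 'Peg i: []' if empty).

After move 1 (2->0):
Peg 0: [5, 3, 1]
Peg 1: [2]
Peg 2: [4]

After move 2 (0->1):
Peg 0: [5, 3]
Peg 1: [2, 1]
Peg 2: [4]

After move 3 (1->0):
Peg 0: [5, 3, 1]
Peg 1: [2]
Peg 2: [4]

After move 4 (0->2):
Peg 0: [5, 3]
Peg 1: [2]
Peg 2: [4, 1]

After move 5 (2->0):
Peg 0: [5, 3, 1]
Peg 1: [2]
Peg 2: [4]

Answer: Peg 0: [5, 3, 1]
Peg 1: [2]
Peg 2: [4]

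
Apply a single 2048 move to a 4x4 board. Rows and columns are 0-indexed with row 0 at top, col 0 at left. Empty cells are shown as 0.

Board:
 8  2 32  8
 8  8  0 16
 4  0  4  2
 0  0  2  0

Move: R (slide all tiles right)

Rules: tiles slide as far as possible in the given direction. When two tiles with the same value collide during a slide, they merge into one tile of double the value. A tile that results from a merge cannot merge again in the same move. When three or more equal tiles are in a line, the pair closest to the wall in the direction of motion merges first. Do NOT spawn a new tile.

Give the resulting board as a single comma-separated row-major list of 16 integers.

Answer: 8, 2, 32, 8, 0, 0, 16, 16, 0, 0, 8, 2, 0, 0, 0, 2

Derivation:
Slide right:
row 0: [8, 2, 32, 8] -> [8, 2, 32, 8]
row 1: [8, 8, 0, 16] -> [0, 0, 16, 16]
row 2: [4, 0, 4, 2] -> [0, 0, 8, 2]
row 3: [0, 0, 2, 0] -> [0, 0, 0, 2]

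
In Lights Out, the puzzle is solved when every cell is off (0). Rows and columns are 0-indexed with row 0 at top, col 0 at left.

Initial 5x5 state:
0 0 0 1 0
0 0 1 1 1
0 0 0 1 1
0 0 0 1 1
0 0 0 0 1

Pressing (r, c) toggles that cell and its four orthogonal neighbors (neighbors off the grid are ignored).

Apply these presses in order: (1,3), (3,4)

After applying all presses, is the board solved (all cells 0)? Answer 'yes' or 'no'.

Answer: yes

Derivation:
After press 1 at (1,3):
0 0 0 0 0
0 0 0 0 0
0 0 0 0 1
0 0 0 1 1
0 0 0 0 1

After press 2 at (3,4):
0 0 0 0 0
0 0 0 0 0
0 0 0 0 0
0 0 0 0 0
0 0 0 0 0

Lights still on: 0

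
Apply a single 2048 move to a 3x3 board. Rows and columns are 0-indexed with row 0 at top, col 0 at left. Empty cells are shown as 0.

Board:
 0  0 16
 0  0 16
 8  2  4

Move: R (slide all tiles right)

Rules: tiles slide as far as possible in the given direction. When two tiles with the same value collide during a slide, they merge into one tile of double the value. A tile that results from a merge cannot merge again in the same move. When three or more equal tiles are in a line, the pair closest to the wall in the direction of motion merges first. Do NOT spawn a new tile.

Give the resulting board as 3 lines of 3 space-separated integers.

Slide right:
row 0: [0, 0, 16] -> [0, 0, 16]
row 1: [0, 0, 16] -> [0, 0, 16]
row 2: [8, 2, 4] -> [8, 2, 4]

Answer:  0  0 16
 0  0 16
 8  2  4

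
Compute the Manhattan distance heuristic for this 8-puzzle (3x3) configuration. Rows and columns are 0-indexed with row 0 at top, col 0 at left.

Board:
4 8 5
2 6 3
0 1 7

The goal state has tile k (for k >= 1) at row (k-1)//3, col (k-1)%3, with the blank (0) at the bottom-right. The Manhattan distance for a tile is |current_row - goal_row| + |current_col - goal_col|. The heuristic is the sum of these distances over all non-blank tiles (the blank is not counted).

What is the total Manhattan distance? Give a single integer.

Answer: 14

Derivation:
Tile 4: (0,0)->(1,0) = 1
Tile 8: (0,1)->(2,1) = 2
Tile 5: (0,2)->(1,1) = 2
Tile 2: (1,0)->(0,1) = 2
Tile 6: (1,1)->(1,2) = 1
Tile 3: (1,2)->(0,2) = 1
Tile 1: (2,1)->(0,0) = 3
Tile 7: (2,2)->(2,0) = 2
Sum: 1 + 2 + 2 + 2 + 1 + 1 + 3 + 2 = 14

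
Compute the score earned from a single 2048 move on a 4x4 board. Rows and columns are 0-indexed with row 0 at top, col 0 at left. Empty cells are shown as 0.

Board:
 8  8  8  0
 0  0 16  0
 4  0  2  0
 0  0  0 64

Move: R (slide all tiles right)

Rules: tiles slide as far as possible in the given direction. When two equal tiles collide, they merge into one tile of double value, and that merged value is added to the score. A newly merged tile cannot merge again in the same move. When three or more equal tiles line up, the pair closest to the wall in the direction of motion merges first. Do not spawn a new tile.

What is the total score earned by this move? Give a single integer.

Slide right:
row 0: [8, 8, 8, 0] -> [0, 0, 8, 16]  score +16 (running 16)
row 1: [0, 0, 16, 0] -> [0, 0, 0, 16]  score +0 (running 16)
row 2: [4, 0, 2, 0] -> [0, 0, 4, 2]  score +0 (running 16)
row 3: [0, 0, 0, 64] -> [0, 0, 0, 64]  score +0 (running 16)
Board after move:
 0  0  8 16
 0  0  0 16
 0  0  4  2
 0  0  0 64

Answer: 16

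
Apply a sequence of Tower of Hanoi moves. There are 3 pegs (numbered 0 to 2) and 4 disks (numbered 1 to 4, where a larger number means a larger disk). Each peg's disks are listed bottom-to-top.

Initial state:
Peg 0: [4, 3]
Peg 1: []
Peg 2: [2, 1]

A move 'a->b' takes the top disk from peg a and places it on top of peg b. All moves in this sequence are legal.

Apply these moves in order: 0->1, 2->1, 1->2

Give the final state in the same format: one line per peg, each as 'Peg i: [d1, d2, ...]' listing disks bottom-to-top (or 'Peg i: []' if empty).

Answer: Peg 0: [4]
Peg 1: [3]
Peg 2: [2, 1]

Derivation:
After move 1 (0->1):
Peg 0: [4]
Peg 1: [3]
Peg 2: [2, 1]

After move 2 (2->1):
Peg 0: [4]
Peg 1: [3, 1]
Peg 2: [2]

After move 3 (1->2):
Peg 0: [4]
Peg 1: [3]
Peg 2: [2, 1]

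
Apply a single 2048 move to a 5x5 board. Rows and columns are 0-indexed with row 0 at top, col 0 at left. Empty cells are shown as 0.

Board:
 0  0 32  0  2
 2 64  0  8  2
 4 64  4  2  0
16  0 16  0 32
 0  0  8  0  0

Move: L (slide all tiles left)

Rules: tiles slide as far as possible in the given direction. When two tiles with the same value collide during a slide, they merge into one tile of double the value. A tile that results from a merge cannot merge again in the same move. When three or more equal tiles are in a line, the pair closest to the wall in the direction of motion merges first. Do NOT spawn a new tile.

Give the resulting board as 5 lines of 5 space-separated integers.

Slide left:
row 0: [0, 0, 32, 0, 2] -> [32, 2, 0, 0, 0]
row 1: [2, 64, 0, 8, 2] -> [2, 64, 8, 2, 0]
row 2: [4, 64, 4, 2, 0] -> [4, 64, 4, 2, 0]
row 3: [16, 0, 16, 0, 32] -> [32, 32, 0, 0, 0]
row 4: [0, 0, 8, 0, 0] -> [8, 0, 0, 0, 0]

Answer: 32  2  0  0  0
 2 64  8  2  0
 4 64  4  2  0
32 32  0  0  0
 8  0  0  0  0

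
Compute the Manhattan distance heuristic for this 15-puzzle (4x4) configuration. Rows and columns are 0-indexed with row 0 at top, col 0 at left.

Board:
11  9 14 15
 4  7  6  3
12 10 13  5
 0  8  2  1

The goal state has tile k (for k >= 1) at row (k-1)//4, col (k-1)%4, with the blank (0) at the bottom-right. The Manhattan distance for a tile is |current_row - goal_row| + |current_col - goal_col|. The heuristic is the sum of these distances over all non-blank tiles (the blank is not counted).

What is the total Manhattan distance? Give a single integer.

Tile 11: at (0,0), goal (2,2), distance |0-2|+|0-2| = 4
Tile 9: at (0,1), goal (2,0), distance |0-2|+|1-0| = 3
Tile 14: at (0,2), goal (3,1), distance |0-3|+|2-1| = 4
Tile 15: at (0,3), goal (3,2), distance |0-3|+|3-2| = 4
Tile 4: at (1,0), goal (0,3), distance |1-0|+|0-3| = 4
Tile 7: at (1,1), goal (1,2), distance |1-1|+|1-2| = 1
Tile 6: at (1,2), goal (1,1), distance |1-1|+|2-1| = 1
Tile 3: at (1,3), goal (0,2), distance |1-0|+|3-2| = 2
Tile 12: at (2,0), goal (2,3), distance |2-2|+|0-3| = 3
Tile 10: at (2,1), goal (2,1), distance |2-2|+|1-1| = 0
Tile 13: at (2,2), goal (3,0), distance |2-3|+|2-0| = 3
Tile 5: at (2,3), goal (1,0), distance |2-1|+|3-0| = 4
Tile 8: at (3,1), goal (1,3), distance |3-1|+|1-3| = 4
Tile 2: at (3,2), goal (0,1), distance |3-0|+|2-1| = 4
Tile 1: at (3,3), goal (0,0), distance |3-0|+|3-0| = 6
Sum: 4 + 3 + 4 + 4 + 4 + 1 + 1 + 2 + 3 + 0 + 3 + 4 + 4 + 4 + 6 = 47

Answer: 47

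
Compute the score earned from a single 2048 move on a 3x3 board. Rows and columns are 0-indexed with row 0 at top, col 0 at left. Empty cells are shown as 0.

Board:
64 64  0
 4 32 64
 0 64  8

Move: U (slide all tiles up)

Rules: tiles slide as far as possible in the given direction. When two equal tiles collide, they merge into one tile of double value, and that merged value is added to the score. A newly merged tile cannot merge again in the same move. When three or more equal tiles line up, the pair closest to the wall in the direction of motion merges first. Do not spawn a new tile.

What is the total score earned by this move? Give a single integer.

Slide up:
col 0: [64, 4, 0] -> [64, 4, 0]  score +0 (running 0)
col 1: [64, 32, 64] -> [64, 32, 64]  score +0 (running 0)
col 2: [0, 64, 8] -> [64, 8, 0]  score +0 (running 0)
Board after move:
64 64 64
 4 32  8
 0 64  0

Answer: 0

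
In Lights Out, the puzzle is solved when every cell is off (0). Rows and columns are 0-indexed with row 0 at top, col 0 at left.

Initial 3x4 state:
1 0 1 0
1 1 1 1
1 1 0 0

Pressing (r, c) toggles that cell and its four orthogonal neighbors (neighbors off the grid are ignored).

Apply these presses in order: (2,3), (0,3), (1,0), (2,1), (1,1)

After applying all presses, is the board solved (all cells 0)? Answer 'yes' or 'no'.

Answer: no

Derivation:
After press 1 at (2,3):
1 0 1 0
1 1 1 0
1 1 1 1

After press 2 at (0,3):
1 0 0 1
1 1 1 1
1 1 1 1

After press 3 at (1,0):
0 0 0 1
0 0 1 1
0 1 1 1

After press 4 at (2,1):
0 0 0 1
0 1 1 1
1 0 0 1

After press 5 at (1,1):
0 1 0 1
1 0 0 1
1 1 0 1

Lights still on: 7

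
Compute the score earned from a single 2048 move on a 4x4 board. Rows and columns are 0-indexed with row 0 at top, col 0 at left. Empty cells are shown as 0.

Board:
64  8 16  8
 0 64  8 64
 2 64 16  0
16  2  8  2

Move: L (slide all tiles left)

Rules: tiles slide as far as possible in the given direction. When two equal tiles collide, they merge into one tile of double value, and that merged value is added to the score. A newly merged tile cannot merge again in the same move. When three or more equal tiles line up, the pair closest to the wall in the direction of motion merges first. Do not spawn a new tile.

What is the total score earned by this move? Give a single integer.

Answer: 0

Derivation:
Slide left:
row 0: [64, 8, 16, 8] -> [64, 8, 16, 8]  score +0 (running 0)
row 1: [0, 64, 8, 64] -> [64, 8, 64, 0]  score +0 (running 0)
row 2: [2, 64, 16, 0] -> [2, 64, 16, 0]  score +0 (running 0)
row 3: [16, 2, 8, 2] -> [16, 2, 8, 2]  score +0 (running 0)
Board after move:
64  8 16  8
64  8 64  0
 2 64 16  0
16  2  8  2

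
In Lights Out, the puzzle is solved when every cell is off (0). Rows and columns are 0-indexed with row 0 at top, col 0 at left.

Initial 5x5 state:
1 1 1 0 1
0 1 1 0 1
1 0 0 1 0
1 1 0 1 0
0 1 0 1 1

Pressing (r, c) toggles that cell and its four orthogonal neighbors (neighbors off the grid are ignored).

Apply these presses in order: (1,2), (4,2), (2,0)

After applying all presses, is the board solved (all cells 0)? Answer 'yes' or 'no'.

Answer: no

Derivation:
After press 1 at (1,2):
1 1 0 0 1
0 0 0 1 1
1 0 1 1 0
1 1 0 1 0
0 1 0 1 1

After press 2 at (4,2):
1 1 0 0 1
0 0 0 1 1
1 0 1 1 0
1 1 1 1 0
0 0 1 0 1

After press 3 at (2,0):
1 1 0 0 1
1 0 0 1 1
0 1 1 1 0
0 1 1 1 0
0 0 1 0 1

Lights still on: 14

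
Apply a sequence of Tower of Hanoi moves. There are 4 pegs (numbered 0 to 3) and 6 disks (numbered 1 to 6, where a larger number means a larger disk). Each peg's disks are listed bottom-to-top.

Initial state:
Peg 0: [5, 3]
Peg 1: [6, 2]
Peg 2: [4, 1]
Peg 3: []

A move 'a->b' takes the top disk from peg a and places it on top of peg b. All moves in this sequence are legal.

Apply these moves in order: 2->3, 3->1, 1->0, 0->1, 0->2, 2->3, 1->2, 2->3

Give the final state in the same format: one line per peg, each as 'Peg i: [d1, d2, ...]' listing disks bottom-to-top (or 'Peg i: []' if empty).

Answer: Peg 0: [5]
Peg 1: [6, 2]
Peg 2: [4]
Peg 3: [3, 1]

Derivation:
After move 1 (2->3):
Peg 0: [5, 3]
Peg 1: [6, 2]
Peg 2: [4]
Peg 3: [1]

After move 2 (3->1):
Peg 0: [5, 3]
Peg 1: [6, 2, 1]
Peg 2: [4]
Peg 3: []

After move 3 (1->0):
Peg 0: [5, 3, 1]
Peg 1: [6, 2]
Peg 2: [4]
Peg 3: []

After move 4 (0->1):
Peg 0: [5, 3]
Peg 1: [6, 2, 1]
Peg 2: [4]
Peg 3: []

After move 5 (0->2):
Peg 0: [5]
Peg 1: [6, 2, 1]
Peg 2: [4, 3]
Peg 3: []

After move 6 (2->3):
Peg 0: [5]
Peg 1: [6, 2, 1]
Peg 2: [4]
Peg 3: [3]

After move 7 (1->2):
Peg 0: [5]
Peg 1: [6, 2]
Peg 2: [4, 1]
Peg 3: [3]

After move 8 (2->3):
Peg 0: [5]
Peg 1: [6, 2]
Peg 2: [4]
Peg 3: [3, 1]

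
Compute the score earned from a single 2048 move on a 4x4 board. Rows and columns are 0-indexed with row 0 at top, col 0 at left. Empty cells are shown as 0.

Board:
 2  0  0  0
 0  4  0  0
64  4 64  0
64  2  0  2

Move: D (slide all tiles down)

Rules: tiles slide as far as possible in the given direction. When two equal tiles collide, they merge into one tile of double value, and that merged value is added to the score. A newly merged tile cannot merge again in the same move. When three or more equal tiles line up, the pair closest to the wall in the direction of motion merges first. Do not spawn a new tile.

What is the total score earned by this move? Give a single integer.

Slide down:
col 0: [2, 0, 64, 64] -> [0, 0, 2, 128]  score +128 (running 128)
col 1: [0, 4, 4, 2] -> [0, 0, 8, 2]  score +8 (running 136)
col 2: [0, 0, 64, 0] -> [0, 0, 0, 64]  score +0 (running 136)
col 3: [0, 0, 0, 2] -> [0, 0, 0, 2]  score +0 (running 136)
Board after move:
  0   0   0   0
  0   0   0   0
  2   8   0   0
128   2  64   2

Answer: 136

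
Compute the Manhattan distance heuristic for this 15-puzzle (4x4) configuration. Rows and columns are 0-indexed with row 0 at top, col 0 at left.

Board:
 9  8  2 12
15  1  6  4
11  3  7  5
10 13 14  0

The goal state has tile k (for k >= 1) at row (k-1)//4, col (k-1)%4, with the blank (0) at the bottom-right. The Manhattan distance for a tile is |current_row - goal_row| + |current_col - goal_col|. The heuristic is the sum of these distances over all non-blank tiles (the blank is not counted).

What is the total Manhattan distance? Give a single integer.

Answer: 30

Derivation:
Tile 9: (0,0)->(2,0) = 2
Tile 8: (0,1)->(1,3) = 3
Tile 2: (0,2)->(0,1) = 1
Tile 12: (0,3)->(2,3) = 2
Tile 15: (1,0)->(3,2) = 4
Tile 1: (1,1)->(0,0) = 2
Tile 6: (1,2)->(1,1) = 1
Tile 4: (1,3)->(0,3) = 1
Tile 11: (2,0)->(2,2) = 2
Tile 3: (2,1)->(0,2) = 3
Tile 7: (2,2)->(1,2) = 1
Tile 5: (2,3)->(1,0) = 4
Tile 10: (3,0)->(2,1) = 2
Tile 13: (3,1)->(3,0) = 1
Tile 14: (3,2)->(3,1) = 1
Sum: 2 + 3 + 1 + 2 + 4 + 2 + 1 + 1 + 2 + 3 + 1 + 4 + 2 + 1 + 1 = 30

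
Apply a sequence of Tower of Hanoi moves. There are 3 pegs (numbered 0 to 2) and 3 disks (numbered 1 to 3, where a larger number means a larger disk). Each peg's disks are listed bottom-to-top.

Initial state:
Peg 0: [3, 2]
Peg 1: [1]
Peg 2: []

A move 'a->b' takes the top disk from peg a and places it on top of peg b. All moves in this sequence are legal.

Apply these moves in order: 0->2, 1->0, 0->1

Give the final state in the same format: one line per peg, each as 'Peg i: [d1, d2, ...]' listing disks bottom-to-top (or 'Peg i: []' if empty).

Answer: Peg 0: [3]
Peg 1: [1]
Peg 2: [2]

Derivation:
After move 1 (0->2):
Peg 0: [3]
Peg 1: [1]
Peg 2: [2]

After move 2 (1->0):
Peg 0: [3, 1]
Peg 1: []
Peg 2: [2]

After move 3 (0->1):
Peg 0: [3]
Peg 1: [1]
Peg 2: [2]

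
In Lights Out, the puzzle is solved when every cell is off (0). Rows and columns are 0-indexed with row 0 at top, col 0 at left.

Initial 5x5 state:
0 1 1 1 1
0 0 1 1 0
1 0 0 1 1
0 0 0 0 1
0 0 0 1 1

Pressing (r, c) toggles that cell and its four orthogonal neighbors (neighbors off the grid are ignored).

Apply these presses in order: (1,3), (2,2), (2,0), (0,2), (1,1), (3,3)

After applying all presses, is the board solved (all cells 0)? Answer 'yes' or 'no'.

Answer: no

Derivation:
After press 1 at (1,3):
0 1 1 0 1
0 0 0 0 1
1 0 0 0 1
0 0 0 0 1
0 0 0 1 1

After press 2 at (2,2):
0 1 1 0 1
0 0 1 0 1
1 1 1 1 1
0 0 1 0 1
0 0 0 1 1

After press 3 at (2,0):
0 1 1 0 1
1 0 1 0 1
0 0 1 1 1
1 0 1 0 1
0 0 0 1 1

After press 4 at (0,2):
0 0 0 1 1
1 0 0 0 1
0 0 1 1 1
1 0 1 0 1
0 0 0 1 1

After press 5 at (1,1):
0 1 0 1 1
0 1 1 0 1
0 1 1 1 1
1 0 1 0 1
0 0 0 1 1

After press 6 at (3,3):
0 1 0 1 1
0 1 1 0 1
0 1 1 0 1
1 0 0 1 0
0 0 0 0 1

Lights still on: 12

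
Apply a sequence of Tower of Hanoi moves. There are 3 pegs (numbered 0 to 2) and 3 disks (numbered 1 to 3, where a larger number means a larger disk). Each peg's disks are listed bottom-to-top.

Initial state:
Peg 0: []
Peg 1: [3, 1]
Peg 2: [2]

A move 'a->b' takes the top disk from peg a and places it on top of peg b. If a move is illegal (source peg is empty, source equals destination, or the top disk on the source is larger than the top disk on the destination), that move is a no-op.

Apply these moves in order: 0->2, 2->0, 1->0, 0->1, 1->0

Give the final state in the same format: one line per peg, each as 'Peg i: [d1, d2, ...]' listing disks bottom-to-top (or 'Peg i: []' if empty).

Answer: Peg 0: [2, 1]
Peg 1: [3]
Peg 2: []

Derivation:
After move 1 (0->2):
Peg 0: []
Peg 1: [3, 1]
Peg 2: [2]

After move 2 (2->0):
Peg 0: [2]
Peg 1: [3, 1]
Peg 2: []

After move 3 (1->0):
Peg 0: [2, 1]
Peg 1: [3]
Peg 2: []

After move 4 (0->1):
Peg 0: [2]
Peg 1: [3, 1]
Peg 2: []

After move 5 (1->0):
Peg 0: [2, 1]
Peg 1: [3]
Peg 2: []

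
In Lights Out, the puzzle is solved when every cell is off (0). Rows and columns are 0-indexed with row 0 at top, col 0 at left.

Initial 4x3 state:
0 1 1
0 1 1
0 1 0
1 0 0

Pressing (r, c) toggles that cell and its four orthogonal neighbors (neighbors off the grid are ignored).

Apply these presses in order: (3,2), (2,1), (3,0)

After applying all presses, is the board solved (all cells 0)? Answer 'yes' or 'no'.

After press 1 at (3,2):
0 1 1
0 1 1
0 1 1
1 1 1

After press 2 at (2,1):
0 1 1
0 0 1
1 0 0
1 0 1

After press 3 at (3,0):
0 1 1
0 0 1
0 0 0
0 1 1

Lights still on: 5

Answer: no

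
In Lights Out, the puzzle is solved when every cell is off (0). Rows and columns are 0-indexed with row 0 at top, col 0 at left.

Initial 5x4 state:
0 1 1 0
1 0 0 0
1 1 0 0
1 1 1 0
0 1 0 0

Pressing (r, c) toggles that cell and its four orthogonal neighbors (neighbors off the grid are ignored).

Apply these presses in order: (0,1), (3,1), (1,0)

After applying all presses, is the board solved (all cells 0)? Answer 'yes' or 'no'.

After press 1 at (0,1):
1 0 0 0
1 1 0 0
1 1 0 0
1 1 1 0
0 1 0 0

After press 2 at (3,1):
1 0 0 0
1 1 0 0
1 0 0 0
0 0 0 0
0 0 0 0

After press 3 at (1,0):
0 0 0 0
0 0 0 0
0 0 0 0
0 0 0 0
0 0 0 0

Lights still on: 0

Answer: yes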